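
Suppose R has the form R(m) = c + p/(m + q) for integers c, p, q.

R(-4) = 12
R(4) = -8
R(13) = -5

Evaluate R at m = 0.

(R(m) − c)(m + q) = p for each data point; the three points give a linear system in c and q, then p follows.
Solving: c = -3, q = 2, p = -30, so R(m) = -3 − 30/(m + 2).
Then R(0) = -3 − 30/2 = -18.

-18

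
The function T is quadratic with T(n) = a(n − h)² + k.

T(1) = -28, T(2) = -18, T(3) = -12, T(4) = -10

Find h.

First differences 10, 6, 2; second difference -4 = 2a, so a = -2.
Expanding, the n-coefficient is −2ah = 4h; matching it to the data gives h = 4, and then k = -10.
So T(n) = -2(n − 4)² − 10.
Hence h = 4.

4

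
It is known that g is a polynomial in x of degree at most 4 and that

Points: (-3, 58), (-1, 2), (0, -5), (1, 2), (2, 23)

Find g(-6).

Write g(x) = ax^4 + bx³ + cx² + dx + e; the 5 given values yield a linear system in the 5 coefficients.
Solving, the top 2 coefficients vanish, and g(x) = 7x² - 5.
Then g(-6) = 247.

247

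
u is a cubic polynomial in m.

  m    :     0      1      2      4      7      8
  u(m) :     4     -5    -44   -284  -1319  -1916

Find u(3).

-131

Write u(m) = am³ + bm² + cm + d; the 6 given values yield a linear system in the 4 coefficients.
Solving, u(m) = -3m³ - 6m² + 4.
Then u(3) = -131.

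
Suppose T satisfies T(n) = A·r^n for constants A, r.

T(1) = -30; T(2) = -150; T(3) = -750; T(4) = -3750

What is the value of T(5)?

Consecutive ratio: -150/(-30) = 5, and -750/(-150) = 5, so r = 5.
Then A·5^1 = -30 gives A = -6, and T(n) = -6·5^n.
T(5) = -6·5^5 = -18750.

-18750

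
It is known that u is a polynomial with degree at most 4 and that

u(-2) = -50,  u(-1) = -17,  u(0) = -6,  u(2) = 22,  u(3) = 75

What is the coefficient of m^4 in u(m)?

0

Write u(m) = am^4 + bm³ + cm² + dm + e; the 5 given values yield a linear system in the 5 coefficients.
Solving, the leading coefficient vanishes, and u(m) = 3m³ - 2m² + 6m - 6.
The coefficient of m^4 is 0.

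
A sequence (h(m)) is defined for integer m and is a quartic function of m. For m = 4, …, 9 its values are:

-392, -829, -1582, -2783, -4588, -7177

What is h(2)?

Write h(m) = am^4 + bm³ + cm² + dm + e; the 6 given values yield a linear system in the 5 coefficients.
Solving, h(m) = -m^4 - 7m² - 5m - 4.
Then h(2) = -58.

-58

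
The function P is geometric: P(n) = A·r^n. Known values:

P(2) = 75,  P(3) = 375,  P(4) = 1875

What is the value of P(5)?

9375

Consecutive ratio: 375/75 = 5, and 1875/375 = 5, so r = 5.
Then A·5^2 = 75 gives A = 3, and P(n) = 3·5^n.
P(5) = 3·5^5 = 9375.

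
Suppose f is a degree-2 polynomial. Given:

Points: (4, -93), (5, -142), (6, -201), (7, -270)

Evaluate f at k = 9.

-438

Write f(k) = ak² + bk + c; the 4 given values yield a linear system in the 3 coefficients.
Solving, f(k) = -5k² - 4k + 3.
Then f(9) = -438.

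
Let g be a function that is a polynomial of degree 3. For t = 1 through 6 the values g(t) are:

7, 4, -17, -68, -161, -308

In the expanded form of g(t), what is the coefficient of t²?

First differences: -3, -21, -51, -93, -147. Second differences: -18, -30, -42, -54. Third differences: -12, -12, -12.
Level-3 differences are constant, so g has degree 3.
Fitting a degree-3 polynomial gives g(t) = -2t³ + 3t² + 2t + 4.
The coefficient of t² is 3.

3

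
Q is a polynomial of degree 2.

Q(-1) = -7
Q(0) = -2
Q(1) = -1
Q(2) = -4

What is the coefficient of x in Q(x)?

3

Write Q(x) = ax² + bx + c; the 4 given values yield a linear system in the 3 coefficients.
Solving, Q(x) = -2x² + 3x - 2.
The coefficient of x is 3.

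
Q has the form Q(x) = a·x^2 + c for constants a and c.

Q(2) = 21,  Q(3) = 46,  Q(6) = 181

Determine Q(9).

406

From Q(2) = 21 and Q(3) = 46: 4a + c = 21 and 9a + c = 46.
Subtracting: 5a = 25, so a = 5; then c = 21 − 5·4 = 1.
So Q(x) = 5x² + 1, and Q(9) = 406.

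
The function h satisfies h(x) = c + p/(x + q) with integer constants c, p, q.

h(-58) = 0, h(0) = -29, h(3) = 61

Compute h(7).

(h(x) − c)(x + q) = p for each data point; the three points give a linear system in c and q, then p follows.
Solving: c = 1, q = -2, p = 60, so h(x) = 1 + 60/(x − 2).
Then h(7) = 1 + 60/5 = 13.

13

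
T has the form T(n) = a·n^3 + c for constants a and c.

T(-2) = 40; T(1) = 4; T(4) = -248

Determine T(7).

-1364

From T(-2) = 40 and T(1) = 4: -8a + c = 40 and 1a + c = 4.
Subtracting: 9a = -36, so a = -4; then c = 40 − (-4)·(-8) = 8.
So T(n) = -4n³ + 8, and T(7) = -1364.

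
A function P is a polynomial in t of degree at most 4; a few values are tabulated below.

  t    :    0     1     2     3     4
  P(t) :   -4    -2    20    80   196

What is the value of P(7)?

First differences: 2, 22, 60, 116. Second differences: 20, 38, 56. Third differences: 18, 18.
Level-3 differences are constant, so P has degree 3.
Fitting a degree-3 polynomial gives P(t) = 3t³ + t² - 2t - 4.
Then P(7) = 1060.

1060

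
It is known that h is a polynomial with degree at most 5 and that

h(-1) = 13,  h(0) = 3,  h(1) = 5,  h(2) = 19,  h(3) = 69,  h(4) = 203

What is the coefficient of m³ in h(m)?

-2

First differences: -10, 2, 14, 50, 134. Second differences: 12, 12, 36, 84. Third differences: 0, 24, 48. Fourth differences: 24, 24.
Level-4 differences are constant, so h has degree 4.
Fitting a degree-4 polynomial gives h(m) = m^4 - 2m³ + 5m² - 2m + 3.
The coefficient of m³ is -2.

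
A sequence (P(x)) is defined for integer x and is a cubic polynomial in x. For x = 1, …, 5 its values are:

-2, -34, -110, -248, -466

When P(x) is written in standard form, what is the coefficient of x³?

Write P(x) = ax³ + bx² + cx + d; the 5 given values yield a linear system in the 4 coefficients.
Solving, P(x) = -3x³ - 4x² + x + 4.
The coefficient of x³ is -3.

-3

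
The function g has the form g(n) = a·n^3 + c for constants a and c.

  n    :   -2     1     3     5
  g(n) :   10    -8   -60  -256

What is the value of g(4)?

From g(-2) = 10 and g(1) = -8: -8a + c = 10 and 1a + c = -8.
Subtracting: 9a = -18, so a = -2; then c = 10 − (-2)·(-8) = -6.
So g(n) = -2n³ − 6, and g(4) = -134.

-134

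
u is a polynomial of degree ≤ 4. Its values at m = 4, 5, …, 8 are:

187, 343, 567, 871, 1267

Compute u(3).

First differences: 156, 224, 304, 396. Second differences: 68, 80, 92. Third differences: 12, 12.
Level-3 differences are constant, so u has degree 3.
Fitting a degree-3 polynomial gives u(m) = 2m³ + 4m² - 2m + 3.
Then u(3) = 87.

87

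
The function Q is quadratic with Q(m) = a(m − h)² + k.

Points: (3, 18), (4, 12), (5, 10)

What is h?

5

First differences -6, -2; second difference 4 = 2a, so a = 2.
Expanding, the m-coefficient is −2ah = -4h; matching it to the data gives h = 5, and then k = 10.
So Q(m) = 2(m − 5)² + 10.
Hence h = 5.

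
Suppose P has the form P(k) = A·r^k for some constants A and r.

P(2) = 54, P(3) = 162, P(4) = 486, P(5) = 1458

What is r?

3

Consecutive ratio: 162/54 = 3, and 486/162 = 3, so r = 3.
Then A·3^2 = 54 gives A = 6, and P(k) = 6·3^k.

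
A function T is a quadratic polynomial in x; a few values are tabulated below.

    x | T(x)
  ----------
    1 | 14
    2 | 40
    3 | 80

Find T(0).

2

Write T(x) = ax² + bx + c; the 3 given values yield a linear system in the 3 coefficients.
Solving, T(x) = 7x² + 5x + 2.
Then T(0) = 2.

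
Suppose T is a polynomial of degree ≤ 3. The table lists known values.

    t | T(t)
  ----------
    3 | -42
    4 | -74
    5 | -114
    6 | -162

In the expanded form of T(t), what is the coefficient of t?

First differences: -32, -40, -48. Second differences: -8, -8.
Level-2 differences are constant, so T has degree 2.
Fitting a degree-2 polynomial gives T(t) = -4t² - 4t + 6.
The coefficient of t is -4.

-4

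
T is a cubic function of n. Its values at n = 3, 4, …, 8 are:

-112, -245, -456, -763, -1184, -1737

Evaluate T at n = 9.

-2440

First differences: -133, -211, -307, -421, -553. Second differences: -78, -96, -114, -132. Third differences: -18, -18, -18.
Level-3 differences are constant, so T has degree 3.
Fitting a degree-3 polynomial gives T(n) = -3n³ - 3n² - n - 1.
Then T(9) = -2440.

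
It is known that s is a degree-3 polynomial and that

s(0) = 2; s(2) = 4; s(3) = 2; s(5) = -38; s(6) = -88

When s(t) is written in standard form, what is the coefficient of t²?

Write s(t) = at³ + bt² + ct + d; the 5 given values yield a linear system in the 4 coefficients.
Solving, s(t) = -t³ + 4t² - 3t + 2.
The coefficient of t² is 4.

4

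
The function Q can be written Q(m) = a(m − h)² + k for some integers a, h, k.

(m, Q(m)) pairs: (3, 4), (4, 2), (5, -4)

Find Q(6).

First differences -2, -6; second difference -4 = 2a, so a = -2.
Expanding, the m-coefficient is −2ah = 4h; matching it to the data gives h = 3, and then k = 4.
So Q(m) = -2(m − 3)² + 4.
Q(6) = -2·3² + 4 = -14.

-14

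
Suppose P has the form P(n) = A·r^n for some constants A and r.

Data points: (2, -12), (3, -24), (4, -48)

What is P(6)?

-192

Consecutive ratio: -24/(-12) = 2, and -48/(-24) = 2, so r = 2.
Then A·2^2 = -12 gives A = -3, and P(n) = -3·2^n.
P(6) = -3·2^6 = -192.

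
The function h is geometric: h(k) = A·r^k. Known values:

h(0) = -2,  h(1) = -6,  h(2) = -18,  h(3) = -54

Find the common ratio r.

3

Consecutive ratio: -6/(-2) = 3, and -18/(-6) = 3, so r = 3.
Then A·3^0 = -2 gives A = -2, and h(k) = -2·3^k.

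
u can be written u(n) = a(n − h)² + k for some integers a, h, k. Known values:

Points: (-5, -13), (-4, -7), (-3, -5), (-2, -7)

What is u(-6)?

First differences 6, 2, -2; second difference -4 = 2a, so a = -2.
Expanding, the n-coefficient is −2ah = 4h; matching it to the data gives h = -3, and then k = -5.
So u(n) = -2(n + 3)² − 5.
u(-6) = -2·(-3)² − 5 = -23.

-23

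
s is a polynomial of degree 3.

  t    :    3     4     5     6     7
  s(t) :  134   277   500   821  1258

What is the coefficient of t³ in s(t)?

First differences: 143, 223, 321, 437. Second differences: 80, 98, 116. Third differences: 18, 18.
Level-3 differences are constant, so s has degree 3.
Fitting a degree-3 polynomial gives s(t) = 3t³ + 4t² + 4t + 5.
The coefficient of t³ is 3.

3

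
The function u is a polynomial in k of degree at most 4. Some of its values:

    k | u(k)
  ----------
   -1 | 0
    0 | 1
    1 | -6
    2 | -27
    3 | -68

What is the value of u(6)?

-371

Write u(k) = ak^4 + bk³ + ck² + dk + e; the 5 given values yield a linear system in the 5 coefficients.
Solving, the leading coefficient vanishes, and u(k) = -k³ - 4k² - 2k + 1.
Then u(6) = -371.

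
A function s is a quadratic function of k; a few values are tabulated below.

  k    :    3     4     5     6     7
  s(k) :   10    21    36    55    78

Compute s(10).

171

Write s(k) = ak² + bk + c; the 5 given values yield a linear system in the 3 coefficients.
Solving, s(k) = 2k² - 3k + 1.
Then s(10) = 171.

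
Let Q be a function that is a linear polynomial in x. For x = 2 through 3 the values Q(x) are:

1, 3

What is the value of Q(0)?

-3

Write Q(x) = ax + b; the 2 given values yield a linear system in the 2 coefficients.
Solving, Q(x) = 2x - 3.
Then Q(0) = -3.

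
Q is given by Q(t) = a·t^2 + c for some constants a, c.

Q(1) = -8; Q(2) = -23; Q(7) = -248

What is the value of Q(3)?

From Q(1) = -8 and Q(2) = -23: 1a + c = -8 and 4a + c = -23.
Subtracting: 3a = -15, so a = -5; then c = -8 − (-5)·1 = -3.
So Q(t) = -5t² − 3, and Q(3) = -48.

-48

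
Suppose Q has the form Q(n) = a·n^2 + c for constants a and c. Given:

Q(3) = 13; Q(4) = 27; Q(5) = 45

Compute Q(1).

From Q(3) = 13 and Q(4) = 27: 9a + c = 13 and 16a + c = 27.
Subtracting: 7a = 14, so a = 2; then c = 13 − 2·9 = -5.
So Q(n) = 2n² − 5, and Q(1) = -3.

-3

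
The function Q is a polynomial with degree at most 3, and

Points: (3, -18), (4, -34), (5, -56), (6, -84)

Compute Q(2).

-8

Write Q(n) = an³ + bn² + cn + d; the 4 given values yield a linear system in the 4 coefficients.
Solving, the leading coefficient vanishes, and Q(n) = -3n² + 5n - 6.
Then Q(2) = -8.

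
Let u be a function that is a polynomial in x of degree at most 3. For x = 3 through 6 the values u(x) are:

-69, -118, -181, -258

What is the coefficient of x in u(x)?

First differences: -49, -63, -77. Second differences: -14, -14.
Level-2 differences are constant, so u has degree 2.
Fitting a degree-2 polynomial gives u(x) = -7x² - 6.
The coefficient of x is 0.

0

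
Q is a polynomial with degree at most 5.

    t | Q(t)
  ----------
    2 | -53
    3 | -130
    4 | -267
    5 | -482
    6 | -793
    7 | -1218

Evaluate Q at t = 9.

First differences: -77, -137, -215, -311, -425. Second differences: -60, -78, -96, -114. Third differences: -18, -18, -18.
Level-3 differences are constant, so Q has degree 3.
Fitting a degree-3 polynomial gives Q(t) = -3t³ - 3t² - 5t - 7.
Then Q(9) = -2482.

-2482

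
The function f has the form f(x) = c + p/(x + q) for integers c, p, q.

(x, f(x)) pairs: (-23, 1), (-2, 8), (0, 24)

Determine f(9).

(f(x) − c)(x + q) = p for each data point; the three points give a linear system in c and q, then p follows.
Solving: c = 0, q = -1, p = -24, so f(x) = -24/(x − 1).
Then f(9) = 0 − 24/8 = -3.

-3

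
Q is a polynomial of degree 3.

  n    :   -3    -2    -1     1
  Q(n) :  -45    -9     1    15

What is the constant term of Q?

Write Q(n) = an³ + bn² + cn + d; the 4 given values yield a linear system in the 4 coefficients.
Solving, Q(n) = 3n³ + 5n² + 4n + 3.
The constant term is Q(0) = 3.

3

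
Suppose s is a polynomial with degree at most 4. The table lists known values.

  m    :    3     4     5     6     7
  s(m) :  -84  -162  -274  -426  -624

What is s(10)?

First differences: -78, -112, -152, -198. Second differences: -34, -40, -46. Third differences: -6, -6.
Level-3 differences are constant, so s has degree 3.
Fitting a degree-3 polynomial gives s(m) = -m³ - 5m² - 6m + 6.
Then s(10) = -1554.

-1554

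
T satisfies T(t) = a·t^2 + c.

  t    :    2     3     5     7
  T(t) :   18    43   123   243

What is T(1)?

3

From T(2) = 18 and T(3) = 43: 4a + c = 18 and 9a + c = 43.
Subtracting: 5a = 25, so a = 5; then c = 18 − 5·4 = -2.
So T(t) = 5t² − 2, and T(1) = 3.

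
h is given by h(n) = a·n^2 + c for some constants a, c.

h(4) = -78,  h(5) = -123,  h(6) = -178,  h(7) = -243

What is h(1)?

From h(4) = -78 and h(5) = -123: 16a + c = -78 and 25a + c = -123.
Subtracting: 9a = -45, so a = -5; then c = -78 − (-5)·16 = 2.
So h(n) = -5n² + 2, and h(1) = -3.

-3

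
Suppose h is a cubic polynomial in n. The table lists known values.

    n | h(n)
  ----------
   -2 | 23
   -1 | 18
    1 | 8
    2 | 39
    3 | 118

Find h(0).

7

Write h(n) = an³ + bn² + cn + d; the 5 given values yield a linear system in the 4 coefficients.
Solving, h(n) = 3n³ + 6n² - 8n + 7.
Then h(0) = 7.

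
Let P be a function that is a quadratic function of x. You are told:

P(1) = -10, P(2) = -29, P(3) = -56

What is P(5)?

Write P(x) = ax² + bx + c; the 3 given values yield a linear system in the 3 coefficients.
Solving, P(x) = -4x² - 7x + 1.
Then P(5) = -134.

-134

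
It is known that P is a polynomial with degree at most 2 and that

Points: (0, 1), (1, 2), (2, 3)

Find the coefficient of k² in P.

First differences: 1, 1.
Level-1 differences are constant, so P has degree 1.
Fitting a degree-1 polynomial gives P(k) = k + 1.
The coefficient of k² is 0.

0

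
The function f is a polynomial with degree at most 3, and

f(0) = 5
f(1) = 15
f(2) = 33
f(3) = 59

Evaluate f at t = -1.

3

First differences: 10, 18, 26. Second differences: 8, 8.
Level-2 differences are constant, so f has degree 2.
Fitting a degree-2 polynomial gives f(t) = 4t² + 6t + 5.
Then f(-1) = 3.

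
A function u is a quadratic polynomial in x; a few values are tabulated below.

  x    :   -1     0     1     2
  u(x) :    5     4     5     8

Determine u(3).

First differences: -1, 1, 3. Second differences: 2, 2.
Level-2 differences are constant, so u has degree 2.
Fitting a degree-2 polynomial gives u(x) = x² + 4.
Then u(3) = 13.

13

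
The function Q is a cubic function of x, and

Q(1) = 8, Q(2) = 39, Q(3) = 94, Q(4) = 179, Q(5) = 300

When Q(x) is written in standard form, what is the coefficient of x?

6

Write Q(x) = ax³ + bx² + cx + d; the 5 given values yield a linear system in the 4 coefficients.
Solving, Q(x) = x³ + 6x² + 6x - 5.
The coefficient of x is 6.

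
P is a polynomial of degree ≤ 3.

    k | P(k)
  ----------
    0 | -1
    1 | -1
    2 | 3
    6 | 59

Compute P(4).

23

Write P(k) = ak³ + bk² + ck + d; the 4 given values yield a linear system in the 4 coefficients.
Solving, the leading coefficient vanishes, and P(k) = 2k² - 2k - 1.
Then P(4) = 23.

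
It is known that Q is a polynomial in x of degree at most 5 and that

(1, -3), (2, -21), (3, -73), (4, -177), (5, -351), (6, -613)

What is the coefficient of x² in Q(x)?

Write Q(x) = ax^5 + bx^4 + cx³ + dx² + ex + p; the 6 given values yield a linear system in the 6 coefficients.
Solving, the top 2 coefficients vanish, and Q(x) = -3x³ + x² - 1.
The coefficient of x² is 1.

1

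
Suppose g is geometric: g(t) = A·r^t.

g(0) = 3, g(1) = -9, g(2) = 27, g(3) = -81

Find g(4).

Consecutive ratio: -9/3 = -3, and 27/(-9) = -3, so r = -3.
Then A·(-3)^0 = 3 gives A = 3, and g(t) = 3·(-3)^t.
g(4) = 3·(-3)^4 = 243.

243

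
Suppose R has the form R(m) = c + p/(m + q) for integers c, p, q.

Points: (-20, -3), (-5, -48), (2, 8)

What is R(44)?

(R(m) − c)(m + q) = p for each data point; the three points give a linear system in c and q, then p follows.
Solving: c = 0, q = 4, p = 48, so R(m) = 48/(m + 4).
Then R(44) = 0 + 48/48 = 1.

1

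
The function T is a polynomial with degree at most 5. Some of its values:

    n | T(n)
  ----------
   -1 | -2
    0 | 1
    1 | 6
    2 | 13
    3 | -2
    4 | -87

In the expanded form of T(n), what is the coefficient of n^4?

-1

First differences: 3, 5, 7, -15, -85. Second differences: 2, 2, -22, -70. Third differences: 0, -24, -48. Fourth differences: -24, -24.
Level-4 differences are constant, so T has degree 4.
Fitting a degree-4 polynomial gives T(n) = -n^4 + 2n³ + 2n² + 2n + 1.
The coefficient of n^4 is -1.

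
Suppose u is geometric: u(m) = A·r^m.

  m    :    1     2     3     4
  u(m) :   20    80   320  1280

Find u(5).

Consecutive ratio: 80/20 = 4, and 320/80 = 4, so r = 4.
Then A·4^1 = 20 gives A = 5, and u(m) = 5·4^m.
u(5) = 5·4^5 = 5120.

5120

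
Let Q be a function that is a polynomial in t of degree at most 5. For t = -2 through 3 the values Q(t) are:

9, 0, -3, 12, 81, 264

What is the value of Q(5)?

1332

First differences: -9, -3, 15, 69, 183. Second differences: 6, 18, 54, 114. Third differences: 12, 36, 60. Fourth differences: 24, 24.
Level-4 differences are constant, so Q has degree 4.
Fitting a degree-4 polynomial gives Q(t) = t^4 + 4t³ + 8t² + 2t - 3.
Then Q(5) = 1332.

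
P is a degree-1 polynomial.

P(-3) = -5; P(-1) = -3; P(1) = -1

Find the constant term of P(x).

Write P(x) = ax + b; the 3 given values yield a linear system in the 2 coefficients.
Solving, P(x) = x - 2.
The constant term is P(0) = -2.

-2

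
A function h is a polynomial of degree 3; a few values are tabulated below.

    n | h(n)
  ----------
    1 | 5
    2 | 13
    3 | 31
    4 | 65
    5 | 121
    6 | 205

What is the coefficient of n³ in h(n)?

Write h(n) = an³ + bn² + cn + d; the 6 given values yield a linear system in the 4 coefficients.
Solving, h(n) = n³ - n² + 4n + 1.
The coefficient of n³ is 1.

1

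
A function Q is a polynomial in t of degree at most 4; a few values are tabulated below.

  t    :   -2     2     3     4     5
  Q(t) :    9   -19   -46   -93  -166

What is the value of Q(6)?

-271

Write Q(t) = at^4 + bt³ + ct² + dt + e; the 5 given values yield a linear system in the 5 coefficients.
Solving, the leading coefficient vanishes, and Q(t) = -t³ - t² - 3t - 1.
Then Q(6) = -271.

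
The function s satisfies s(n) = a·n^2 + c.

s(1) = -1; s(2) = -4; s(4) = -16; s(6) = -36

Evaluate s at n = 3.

-9

From s(1) = -1 and s(2) = -4: 1a + c = -1 and 4a + c = -4.
Subtracting: 3a = -3, so a = -1; then c = -1 − (-1)·1 = 0.
So s(n) = -1n² + 0, and s(3) = -9.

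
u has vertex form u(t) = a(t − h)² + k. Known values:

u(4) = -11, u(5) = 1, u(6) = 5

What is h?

First differences 12, 4; second difference -8 = 2a, so a = -4.
Expanding, the t-coefficient is −2ah = 8h; matching it to the data gives h = 6, and then k = 5.
So u(t) = -4(t − 6)² + 5.
Hence h = 6.

6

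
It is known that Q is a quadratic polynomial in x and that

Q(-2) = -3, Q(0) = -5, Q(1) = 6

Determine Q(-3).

10

Write Q(x) = ax² + bx + c; the 3 given values yield a linear system in the 3 coefficients.
Solving, Q(x) = 4x² + 7x - 5.
Then Q(-3) = 10.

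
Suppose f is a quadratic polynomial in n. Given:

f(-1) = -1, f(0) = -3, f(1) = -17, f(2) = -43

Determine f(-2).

-11

First differences: -2, -14, -26. Second differences: -12, -12.
Level-2 differences are constant, so f has degree 2.
Fitting a degree-2 polynomial gives f(n) = -6n² - 8n - 3.
Then f(-2) = -11.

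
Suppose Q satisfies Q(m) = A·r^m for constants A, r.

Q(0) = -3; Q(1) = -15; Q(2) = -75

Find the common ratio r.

Consecutive ratio: -15/(-3) = 5, and -75/(-15) = 5, so r = 5.
Then A·5^0 = -3 gives A = -3, and Q(m) = -3·5^m.

5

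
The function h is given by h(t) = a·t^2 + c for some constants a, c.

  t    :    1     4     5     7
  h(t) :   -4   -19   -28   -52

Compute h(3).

From h(1) = -4 and h(4) = -19: 1a + c = -4 and 16a + c = -19.
Subtracting: 15a = -15, so a = -1; then c = -4 − (-1)·1 = -3.
So h(t) = -1t² − 3, and h(3) = -12.

-12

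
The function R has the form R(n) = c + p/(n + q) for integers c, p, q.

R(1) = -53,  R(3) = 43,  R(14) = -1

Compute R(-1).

-21

(R(n) − c)(n + q) = p for each data point; the three points give a linear system in c and q, then p follows.
Solving: c = -5, q = -2, p = 48, so R(n) = -5 + 48/(n − 2).
Then R(-1) = -5 + 48/(-3) = -21.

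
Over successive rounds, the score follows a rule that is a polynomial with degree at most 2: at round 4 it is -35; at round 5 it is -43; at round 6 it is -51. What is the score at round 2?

-19

Write the value at n as Q(n).
First differences: -8, -8.
Level-1 differences are constant, so Q has degree 1.
Fitting a degree-1 polynomial gives Q(n) = -8n - 3.
Then Q(2) = -19.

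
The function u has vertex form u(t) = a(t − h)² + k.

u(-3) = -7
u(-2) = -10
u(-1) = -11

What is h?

-1

First differences -3, -1; second difference 2 = 2a, so a = 1.
Expanding, the t-coefficient is −2ah = -2h; matching it to the data gives h = -1, and then k = -11.
So u(t) = 1(t + 1)² − 11.
Hence h = -1.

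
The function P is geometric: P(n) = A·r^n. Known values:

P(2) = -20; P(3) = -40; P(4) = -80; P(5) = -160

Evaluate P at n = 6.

-320

Consecutive ratio: -40/(-20) = 2, and -80/(-40) = 2, so r = 2.
Then A·2^2 = -20 gives A = -5, and P(n) = -5·2^n.
P(6) = -5·2^6 = -320.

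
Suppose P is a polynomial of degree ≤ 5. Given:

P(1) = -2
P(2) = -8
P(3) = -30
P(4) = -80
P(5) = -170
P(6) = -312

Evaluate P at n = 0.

First differences: -6, -22, -50, -90, -142. Second differences: -16, -28, -40, -52. Third differences: -12, -12, -12.
Level-3 differences are constant, so P has degree 3.
Fitting a degree-3 polynomial gives P(n) = -2n³ + 4n² - 4n.
Then P(0) = 0.

0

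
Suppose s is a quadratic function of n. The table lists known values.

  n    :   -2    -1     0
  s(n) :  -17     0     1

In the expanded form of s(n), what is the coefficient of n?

Write s(n) = an² + bn + c; the 3 given values yield a linear system in the 3 coefficients.
Solving, s(n) = -8n² - 7n + 1.
The coefficient of n is -7.

-7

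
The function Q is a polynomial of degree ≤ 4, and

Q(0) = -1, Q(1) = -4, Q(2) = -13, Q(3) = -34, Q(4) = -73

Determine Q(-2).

11

First differences: -3, -9, -21, -39. Second differences: -6, -12, -18. Third differences: -6, -6.
Level-3 differences are constant, so Q has degree 3.
Fitting a degree-3 polynomial gives Q(n) = -n³ - 2n - 1.
Then Q(-2) = 11.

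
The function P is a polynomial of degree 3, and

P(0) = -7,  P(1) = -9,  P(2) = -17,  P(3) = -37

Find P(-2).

Write P(k) = ak³ + bk² + ck + d; the 4 given values yield a linear system in the 4 coefficients.
Solving, P(k) = -k³ - k - 7.
Then P(-2) = 3.

3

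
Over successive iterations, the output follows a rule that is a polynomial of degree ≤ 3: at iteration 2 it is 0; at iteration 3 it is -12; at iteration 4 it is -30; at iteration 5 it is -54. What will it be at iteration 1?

6

Write the value at m as g(m).
First differences: -12, -18, -24. Second differences: -6, -6.
Level-2 differences are constant, so g has degree 2.
Fitting a degree-2 polynomial gives g(m) = -3m² + 3m + 6.
Then g(1) = 6.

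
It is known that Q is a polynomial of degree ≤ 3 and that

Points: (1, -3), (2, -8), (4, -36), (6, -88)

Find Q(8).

Write Q(n) = an³ + bn² + cn + d; the 4 given values yield a linear system in the 4 coefficients.
Solving, the leading coefficient vanishes, and Q(n) = -3n² + 4n - 4.
Then Q(8) = -164.

-164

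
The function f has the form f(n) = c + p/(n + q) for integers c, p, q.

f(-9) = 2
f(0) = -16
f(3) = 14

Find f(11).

(f(n) − c)(n + q) = p for each data point; the three points give a linear system in c and q, then p follows.
Solving: c = 4, q = -1, p = 20, so f(n) = 4 + 20/(n − 1).
Then f(11) = 4 + 20/10 = 6.

6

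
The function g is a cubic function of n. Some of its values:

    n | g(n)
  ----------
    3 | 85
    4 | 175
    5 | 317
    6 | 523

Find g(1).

Write g(n) = an³ + bn² + cn + d; the 4 given values yield a linear system in the 4 coefficients.
Solving, g(n) = 2n³ + 2n² + 2n + 7.
Then g(1) = 13.

13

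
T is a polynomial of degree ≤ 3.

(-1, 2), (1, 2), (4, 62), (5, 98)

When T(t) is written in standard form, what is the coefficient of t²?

Write T(t) = at³ + bt² + ct + d; the 4 given values yield a linear system in the 4 coefficients.
Solving, the leading coefficient vanishes, and T(t) = 4t² - 2.
The coefficient of t² is 4.

4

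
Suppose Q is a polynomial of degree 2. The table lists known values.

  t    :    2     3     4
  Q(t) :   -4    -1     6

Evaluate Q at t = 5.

17

Write Q(t) = at² + bt + c; the 3 given values yield a linear system in the 3 coefficients.
Solving, Q(t) = 2t² - 7t + 2.
Then Q(5) = 17.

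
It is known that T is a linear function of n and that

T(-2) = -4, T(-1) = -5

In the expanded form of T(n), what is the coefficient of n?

Write T(n) = an + b; the 2 given values yield a linear system in the 2 coefficients.
Solving, T(n) = -n - 6.
The coefficient of n is -1.

-1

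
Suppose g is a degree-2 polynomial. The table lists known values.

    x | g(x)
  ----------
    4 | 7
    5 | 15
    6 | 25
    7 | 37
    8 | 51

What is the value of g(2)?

First differences: 8, 10, 12, 14. Second differences: 2, 2, 2.
Level-2 differences are constant, so g has degree 2.
Fitting a degree-2 polynomial gives g(x) = x² - x - 5.
Then g(2) = -3.

-3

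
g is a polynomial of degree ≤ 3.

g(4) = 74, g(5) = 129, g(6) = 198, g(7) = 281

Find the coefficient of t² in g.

7

First differences: 55, 69, 83. Second differences: 14, 14.
Level-2 differences are constant, so g has degree 2.
Fitting a degree-2 polynomial gives g(t) = 7t² - 8t - 6.
The coefficient of t² is 7.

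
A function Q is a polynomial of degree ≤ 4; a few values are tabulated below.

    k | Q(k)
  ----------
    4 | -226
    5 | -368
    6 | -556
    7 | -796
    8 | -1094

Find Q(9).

First differences: -142, -188, -240, -298. Second differences: -46, -52, -58. Third differences: -6, -6.
Level-3 differences are constant, so Q has degree 3.
Fitting a degree-3 polynomial gives Q(k) = -k³ - 8k² - 9k + 2.
Then Q(9) = -1456.

-1456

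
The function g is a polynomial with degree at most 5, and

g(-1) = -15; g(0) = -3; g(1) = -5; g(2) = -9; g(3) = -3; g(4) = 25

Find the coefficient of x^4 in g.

First differences: 12, -2, -4, 6, 28. Second differences: -14, -2, 10, 22. Third differences: 12, 12, 12.
Level-3 differences are constant, so g has degree 3.
Fitting a degree-3 polynomial gives g(x) = 2x³ - 7x² + 3x - 3.
The coefficient of x^4 is 0.

0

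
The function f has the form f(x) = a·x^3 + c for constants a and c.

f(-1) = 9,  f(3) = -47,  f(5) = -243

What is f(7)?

-679

From f(-1) = 9 and f(3) = -47: -1a + c = 9 and 27a + c = -47.
Subtracting: 28a = -56, so a = -2; then c = 9 − (-2)·(-1) = 7.
So f(x) = -2x³ + 7, and f(7) = -679.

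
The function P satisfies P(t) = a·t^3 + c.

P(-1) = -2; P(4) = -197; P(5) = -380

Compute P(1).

-8

From P(-1) = -2 and P(4) = -197: -1a + c = -2 and 64a + c = -197.
Subtracting: 65a = -195, so a = -3; then c = -2 − (-3)·(-1) = -5.
So P(t) = -3t³ − 5, and P(1) = -8.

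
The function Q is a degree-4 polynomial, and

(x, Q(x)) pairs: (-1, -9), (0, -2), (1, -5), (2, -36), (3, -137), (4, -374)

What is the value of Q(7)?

First differences: 7, -3, -31, -101, -237. Second differences: -10, -28, -70, -136. Third differences: -18, -42, -66. Fourth differences: -24, -24.
Level-4 differences are constant, so Q has degree 4.
Fitting a degree-4 polynomial gives Q(x) = -x^4 - x³ - 4x² + 3x - 2.
Then Q(7) = -2921.

-2921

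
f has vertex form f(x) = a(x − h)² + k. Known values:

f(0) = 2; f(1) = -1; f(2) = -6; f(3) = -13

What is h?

First differences -3, -5, -7; second difference -2 = 2a, so a = -1.
Expanding, the x-coefficient is −2ah = 2h; matching it to the data gives h = -1, and then k = 3.
So f(x) = -1(x + 1)² + 3.
Hence h = -1.

-1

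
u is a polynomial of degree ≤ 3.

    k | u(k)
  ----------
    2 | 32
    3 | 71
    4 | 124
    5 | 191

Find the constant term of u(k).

-4

First differences: 39, 53, 67. Second differences: 14, 14.
Level-2 differences are constant, so u has degree 2.
Fitting a degree-2 polynomial gives u(k) = 7k² + 4k - 4.
The constant term is u(0) = -4.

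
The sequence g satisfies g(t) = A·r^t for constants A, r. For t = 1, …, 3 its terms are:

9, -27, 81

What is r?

Consecutive ratio: -27/9 = -3, and 81/(-27) = -3, so r = -3.
Then A·(-3)^1 = 9 gives A = -3, and g(t) = -3·(-3)^t.

-3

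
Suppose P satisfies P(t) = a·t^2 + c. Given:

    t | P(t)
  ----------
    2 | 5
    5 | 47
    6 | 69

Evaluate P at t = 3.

15

From P(2) = 5 and P(5) = 47: 4a + c = 5 and 25a + c = 47.
Subtracting: 21a = 42, so a = 2; then c = 5 − 2·4 = -3.
So P(t) = 2t² − 3, and P(3) = 15.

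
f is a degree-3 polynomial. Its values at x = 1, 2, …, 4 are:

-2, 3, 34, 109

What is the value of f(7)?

778

Write f(x) = ax³ + bx² + cx + d; the 4 given values yield a linear system in the 4 coefficients.
Solving, f(x) = 3x³ - 5x² - x + 1.
Then f(7) = 778.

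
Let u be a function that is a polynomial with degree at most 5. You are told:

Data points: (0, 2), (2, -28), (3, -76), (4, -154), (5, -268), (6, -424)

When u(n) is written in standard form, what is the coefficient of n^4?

0

Write u(n) = an^5 + bn^4 + cn³ + dn² + en + p; the 6 given values yield a linear system in the 6 coefficients.
Solving, the top 2 coefficients vanish, and u(n) = -n³ - 6n² + n + 2.
The coefficient of n^4 is 0.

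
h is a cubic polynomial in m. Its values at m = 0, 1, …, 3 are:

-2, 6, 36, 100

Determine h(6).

Write h(m) = am³ + bm² + cm + d; the 4 given values yield a linear system in the 4 coefficients.
Solving, h(m) = 2m³ + 5m² + m - 2.
Then h(6) = 616.

616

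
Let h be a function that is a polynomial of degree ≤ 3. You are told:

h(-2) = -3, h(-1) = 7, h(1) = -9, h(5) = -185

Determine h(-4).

-59

Write h(m) = am³ + bm² + cm + d; the 4 given values yield a linear system in the 4 coefficients.
Solving, the leading coefficient vanishes, and h(m) = -6m² - 8m + 5.
Then h(-4) = -59.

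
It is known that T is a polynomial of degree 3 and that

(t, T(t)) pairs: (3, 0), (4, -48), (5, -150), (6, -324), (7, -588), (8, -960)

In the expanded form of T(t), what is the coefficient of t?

0

Write T(t) = at³ + bt² + ct + d; the 6 given values yield a linear system in the 4 coefficients.
Solving, T(t) = -3t³ + 9t².
The coefficient of t is 0.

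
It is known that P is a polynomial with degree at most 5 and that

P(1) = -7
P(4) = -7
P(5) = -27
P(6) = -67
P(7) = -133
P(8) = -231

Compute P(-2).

29

Write P(m) = am^5 + bm^4 + cm³ + dm² + em + p; the 6 given values yield a linear system in the 6 coefficients.
Solving, the top 2 coefficients vanish, and P(m) = -m³ + 5m² - 4m - 7.
Then P(-2) = 29.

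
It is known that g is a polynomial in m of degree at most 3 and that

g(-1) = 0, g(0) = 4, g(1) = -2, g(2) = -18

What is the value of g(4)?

-80

Write g(m) = am³ + bm² + cm + d; the 4 given values yield a linear system in the 4 coefficients.
Solving, the leading coefficient vanishes, and g(m) = -5m² - m + 4.
Then g(4) = -80.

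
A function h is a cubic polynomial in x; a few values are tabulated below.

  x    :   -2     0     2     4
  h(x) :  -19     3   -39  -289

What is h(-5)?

Write h(x) = ax³ + bx² + cx + d; the 4 given values yield a linear system in the 4 coefficients.
Solving, h(x) = -3x³ - 8x² + 7x + 3.
Then h(-5) = 143.

143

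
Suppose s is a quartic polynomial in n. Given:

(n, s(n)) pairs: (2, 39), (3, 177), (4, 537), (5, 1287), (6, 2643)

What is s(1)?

Write s(n) = an^4 + bn³ + cn² + dn + e; the 5 given values yield a linear system in the 5 coefficients.
Solving, s(n) = 2n^4 + n² + 3n - 3.
Then s(1) = 3.

3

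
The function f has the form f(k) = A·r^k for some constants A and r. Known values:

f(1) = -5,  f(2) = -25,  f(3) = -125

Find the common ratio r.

Consecutive ratio: -25/(-5) = 5, and -125/(-25) = 5, so r = 5.
Then A·5^1 = -5 gives A = -1, and f(k) = -1·5^k.

5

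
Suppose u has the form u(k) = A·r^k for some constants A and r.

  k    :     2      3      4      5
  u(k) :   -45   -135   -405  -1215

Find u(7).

Consecutive ratio: -135/(-45) = 3, and -405/(-135) = 3, so r = 3.
Then A·3^2 = -45 gives A = -5, and u(k) = -5·3^k.
u(7) = -5·3^7 = -10935.

-10935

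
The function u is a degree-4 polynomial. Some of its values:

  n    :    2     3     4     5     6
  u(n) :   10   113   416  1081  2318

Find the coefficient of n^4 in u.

Write u(n) = an^4 + bn³ + cn² + dn + e; the 5 given values yield a linear system in the 5 coefficients.
Solving, u(n) = 2n^4 - n³ - n² - 3n - 4.
The coefficient of n^4 is 2.

2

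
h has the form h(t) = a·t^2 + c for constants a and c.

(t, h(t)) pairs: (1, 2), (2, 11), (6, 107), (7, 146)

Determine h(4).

47

From h(1) = 2 and h(2) = 11: 1a + c = 2 and 4a + c = 11.
Subtracting: 3a = 9, so a = 3; then c = 2 − 3·1 = -1.
So h(t) = 3t² − 1, and h(4) = 47.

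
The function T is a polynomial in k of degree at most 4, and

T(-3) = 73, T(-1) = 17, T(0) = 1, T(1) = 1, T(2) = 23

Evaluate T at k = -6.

127

Write T(k) = ak^4 + bk³ + ck² + dk + e; the 5 given values yield a linear system in the 5 coefficients.
Solving, the leading coefficient vanishes, and T(k) = k³ + 8k² - 9k + 1.
Then T(-6) = 127.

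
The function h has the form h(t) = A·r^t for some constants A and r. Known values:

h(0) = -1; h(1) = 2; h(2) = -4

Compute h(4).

Consecutive ratio: 2/(-1) = -2, and -4/2 = -2, so r = -2.
Then A·(-2)^0 = -1 gives A = -1, and h(t) = -1·(-2)^t.
h(4) = -1·(-2)^4 = -16.

-16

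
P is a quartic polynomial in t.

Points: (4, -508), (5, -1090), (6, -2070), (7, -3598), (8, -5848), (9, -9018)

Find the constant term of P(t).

First differences: -582, -980, -1528, -2250, -3170. Second differences: -398, -548, -722, -920. Third differences: -150, -174, -198. Fourth differences: -24, -24.
Level-4 differences are constant, so P has degree 4.
Fitting a degree-4 polynomial gives P(t) = -t^4 - 3t³ - 3t² - 3t.
The constant term is P(0) = 0.

0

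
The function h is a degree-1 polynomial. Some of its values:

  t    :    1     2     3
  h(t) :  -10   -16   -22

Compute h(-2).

First differences: -6, -6.
Level-1 differences are constant, so h has degree 1.
Fitting a degree-1 polynomial gives h(t) = -6t - 4.
Then h(-2) = 8.

8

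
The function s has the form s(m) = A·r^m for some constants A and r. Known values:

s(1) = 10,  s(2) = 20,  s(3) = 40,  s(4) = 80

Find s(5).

Consecutive ratio: 20/10 = 2, and 40/20 = 2, so r = 2.
Then A·2^1 = 10 gives A = 5, and s(m) = 5·2^m.
s(5) = 5·2^5 = 160.

160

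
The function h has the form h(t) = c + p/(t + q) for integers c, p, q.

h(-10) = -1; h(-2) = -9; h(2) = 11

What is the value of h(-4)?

-4

(h(t) − c)(t + q) = p for each data point; the three points give a linear system in c and q, then p follows.
Solving: c = 1, q = 0, p = 20, so h(t) = 1 + 20/(t + 0).
Then h(-4) = 1 + 20/(-4) = -4.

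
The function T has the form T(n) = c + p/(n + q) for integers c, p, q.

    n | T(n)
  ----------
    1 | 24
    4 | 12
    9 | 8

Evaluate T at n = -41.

(T(n) − c)(n + q) = p for each data point; the three points give a linear system in c and q, then p follows.
Solving: c = 4, q = 1, p = 40, so T(n) = 4 + 40/(n + 1).
Then T(-41) = 4 + 40/(-40) = 3.

3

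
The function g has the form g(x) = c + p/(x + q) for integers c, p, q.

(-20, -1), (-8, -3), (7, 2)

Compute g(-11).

(g(x) − c)(x + q) = p for each data point; the three points give a linear system in c and q, then p follows.
Solving: c = 0, q = 2, p = 18, so g(x) = 18/(x + 2).
Then g(-11) = 0 + 18/(-9) = -2.

-2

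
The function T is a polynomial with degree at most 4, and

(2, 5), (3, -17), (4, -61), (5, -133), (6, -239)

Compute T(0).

7

First differences: -22, -44, -72, -106. Second differences: -22, -28, -34. Third differences: -6, -6.
Level-3 differences are constant, so T has degree 3.
Fitting a degree-3 polynomial gives T(k) = -k³ - 2k² + 7k + 7.
Then T(0) = 7.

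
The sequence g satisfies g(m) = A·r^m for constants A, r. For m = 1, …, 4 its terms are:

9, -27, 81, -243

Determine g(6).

-2187

Consecutive ratio: -27/9 = -3, and 81/(-27) = -3, so r = -3.
Then A·(-3)^1 = 9 gives A = -3, and g(m) = -3·(-3)^m.
g(6) = -3·(-3)^6 = -2187.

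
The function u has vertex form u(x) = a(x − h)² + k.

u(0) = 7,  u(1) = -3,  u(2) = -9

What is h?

3

First differences -10, -6; second difference 4 = 2a, so a = 2.
Expanding, the x-coefficient is −2ah = -4h; matching it to the data gives h = 3, and then k = -11.
So u(x) = 2(x − 3)² − 11.
Hence h = 3.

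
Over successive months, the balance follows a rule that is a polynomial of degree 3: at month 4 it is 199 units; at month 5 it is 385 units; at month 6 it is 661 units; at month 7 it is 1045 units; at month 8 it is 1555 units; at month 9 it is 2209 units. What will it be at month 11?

Write the value at t as u(t).
First differences: 186, 276, 384, 510, 654. Second differences: 90, 108, 126, 144. Third differences: 18, 18, 18.
Level-3 differences are constant, so u has degree 3.
Fitting a degree-3 polynomial gives u(t) = 3t³ + 3t - 5.
Then u(11) = 4021.

4021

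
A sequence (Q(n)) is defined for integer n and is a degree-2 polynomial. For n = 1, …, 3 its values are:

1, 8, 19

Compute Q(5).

53

Write Q(n) = an² + bn + c; the 3 given values yield a linear system in the 3 coefficients.
Solving, Q(n) = 2n² + n - 2.
Then Q(5) = 53.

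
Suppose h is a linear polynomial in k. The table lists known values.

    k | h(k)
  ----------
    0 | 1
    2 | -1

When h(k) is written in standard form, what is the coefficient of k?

Write h(k) = ak + b; the 2 given values yield a linear system in the 2 coefficients.
Solving, h(k) = -k + 1.
The coefficient of k is -1.

-1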